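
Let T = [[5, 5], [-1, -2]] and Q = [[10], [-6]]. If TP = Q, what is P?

Left-multiplying both sides by T⁻¹ gives P = T⁻¹Q.
det T = -5, so T⁻¹ = [[2/5, 1], [-1/5, -1]].
P = T⁻¹Q = [[2/5, 1], [-1/5, -1]] · [[10], [-6]] = [[-2], [4]].

P = [[-2], [4]]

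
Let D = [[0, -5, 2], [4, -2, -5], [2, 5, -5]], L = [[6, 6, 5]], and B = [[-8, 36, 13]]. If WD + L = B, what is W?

WD = B − L = [[-14, 30, 8]].
D is on the right of W, so right-multiply by D⁻¹: W = (B − L)D⁻¹.
det D = -2; the adjugate gives D⁻¹ = [[-35/2, 15/2, -29/2], [-5, 2, -4], [-12, 5, -10]].
W = (B − L)D⁻¹ = [[-1, -5, 3]].

W = [[-1, -5, 3]]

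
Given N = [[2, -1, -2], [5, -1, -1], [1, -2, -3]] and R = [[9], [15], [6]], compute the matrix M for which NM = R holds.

Left-multiplying both sides by N⁻¹ gives M = N⁻¹R.
det N = 6, so N⁻¹ = [[1/6, 1/6, -1/6], [7/3, -2/3, -4/3], [-3/2, 1/2, 1/2]].
M = N⁻¹R = [[1/6, 1/6, -1/6], [7/3, -2/3, -4/3], [-3/2, 1/2, 1/2]] · [[9], [15], [6]] = [[3], [3], [-3]].

M = [[3], [3], [-3]]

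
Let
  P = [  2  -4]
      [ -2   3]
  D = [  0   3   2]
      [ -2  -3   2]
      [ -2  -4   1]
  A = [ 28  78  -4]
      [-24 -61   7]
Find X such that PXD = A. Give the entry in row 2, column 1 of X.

Isolating X: multiply by P⁻¹ from the left and D⁻¹ from the right, so X = P⁻¹AD⁻¹.
det P = -2, so P⁻¹ = [[-3/2, -2], [-1, -1]].
det D = -2, so D⁻¹ = [[-5/2, 11/2, -6], [1, -2, 2], [-1, 3, -3]].
P⁻¹A = [[6, 5, -8], [-4, -17, -3]].
X = (P⁻¹A)D⁻¹ = [[-2, -1, -2], [-4, 3, -1]].

-4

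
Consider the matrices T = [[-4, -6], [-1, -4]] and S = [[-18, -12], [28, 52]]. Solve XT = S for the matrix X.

X = [[6, -6], [-6, -4]]

T is on the right of X, so right-multiply by T⁻¹: X = ST⁻¹.
T has determinant 10; T⁻¹ = [[-2/5, 3/5], [1/10, -2/5]].
X = ST⁻¹ = [[-18, -12], [28, 52]] · [[-2/5, 3/5], [1/10, -2/5]] = [[6, -6], [-6, -4]].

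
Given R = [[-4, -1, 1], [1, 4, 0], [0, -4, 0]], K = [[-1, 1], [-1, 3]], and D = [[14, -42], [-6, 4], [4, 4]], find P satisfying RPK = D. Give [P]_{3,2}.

Left-multiply by R⁻¹ and right-multiply by K⁻¹: P = R⁻¹DK⁻¹.
det R = -4, so R⁻¹ = [[0, 1, 1], [0, 0, -1/4], [1, 4, 15/4]].
det K = -2; the adjugate gives K⁻¹ = [[-3/2, 1/2], [-1/2, 1/2]].
R⁻¹D = [[-2, 8], [-1, -1], [5, -11]].
P = (R⁻¹D)K⁻¹ = [[-1, 3], [2, -1], [-2, -3]].

-3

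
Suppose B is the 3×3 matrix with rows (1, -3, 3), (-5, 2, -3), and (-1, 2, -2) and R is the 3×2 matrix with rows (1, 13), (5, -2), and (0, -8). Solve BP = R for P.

P = [[-2, -2], [2, -3], [3, 2]]

Since B multiplies P on the left, P = B⁻¹R.
det B = -1; the adjugate gives B⁻¹ = [[-2, 0, -3], [7, -1, 12], [8, -1, 13]].
P = B⁻¹R = [[-2, 0, -3], [7, -1, 12], [8, -1, 13]] · [[1, 13], [5, -2], [0, -8]] = [[-2, -2], [2, -3], [3, 2]].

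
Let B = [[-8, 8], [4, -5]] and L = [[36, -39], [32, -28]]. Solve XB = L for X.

X = [[-3, 3], [-6, -4]]

Since B sits to the right of X, X = LB⁻¹.
det B = 8; the adjugate gives B⁻¹ = [[-5/8, -1], [-1/2, -1]].
X = LB⁻¹ = [[36, -39], [32, -28]] · [[-5/8, -1], [-1/2, -1]] = [[-3, 3], [-6, -4]].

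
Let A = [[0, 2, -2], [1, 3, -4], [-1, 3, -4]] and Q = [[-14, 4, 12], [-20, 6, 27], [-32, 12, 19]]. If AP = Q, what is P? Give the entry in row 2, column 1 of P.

Left-multiplying both sides by A⁻¹ gives P = A⁻¹Q.
det A = 4; the adjugate gives A⁻¹ = [[0, 1/2, -1/2], [2, -1/2, -1/2], [3/2, -1/2, -1/2]].
P = A⁻¹Q = [[0, 1/2, -1/2], [2, -1/2, -1/2], [3/2, -1/2, -1/2]] · [[-14, 4, 12], [-20, 6, 27], [-32, 12, 19]] = [[6, -3, 4], [-2, -1, 1], [5, -3, -5]].

-2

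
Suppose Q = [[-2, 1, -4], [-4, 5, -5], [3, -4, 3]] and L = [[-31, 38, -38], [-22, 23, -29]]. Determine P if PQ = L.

P = [[1, 5, -3], [4, -1, -6]]

Since Q sits to the right of P, P = LQ⁻¹.
det Q = 3, so Q⁻¹ = [[-5/3, 13/3, 5], [-1, 2, 2], [1/3, -5/3, -2]].
P = LQ⁻¹ = [[-31, 38, -38], [-22, 23, -29]] · [[-5/3, 13/3, 5], [-1, 2, 2], [1/3, -5/3, -2]] = [[1, 5, -3], [4, -1, -6]].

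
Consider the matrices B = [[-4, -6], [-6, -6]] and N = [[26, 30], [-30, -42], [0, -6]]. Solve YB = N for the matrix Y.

Right-multiplying both sides by B⁻¹ gives Y = NB⁻¹.
B has determinant -12; B⁻¹ = [[1/2, -1/2], [-1/2, 1/3]].
Y = NB⁻¹ = [[26, 30], [-30, -42], [0, -6]] · [[1/2, -1/2], [-1/2, 1/3]] = [[-2, -3], [6, 1], [3, -2]].

Y = [[-2, -3], [6, 1], [3, -2]]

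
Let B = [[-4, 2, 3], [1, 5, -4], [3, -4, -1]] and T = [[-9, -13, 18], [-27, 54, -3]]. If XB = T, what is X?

B is on the right of X, so right-multiply by B⁻¹: X = TB⁻¹.
det B = 5; the adjugate gives B⁻¹ = [[-21/5, -2, -23/5], [-11/5, -1, -13/5], [-19/5, -2, -22/5]].
X = TB⁻¹ = [[-9, -13, 18], [-27, 54, -3]] · [[-21/5, -2, -23/5], [-11/5, -1, -13/5], [-19/5, -2, -22/5]] = [[-2, -5, -4], [6, 6, -3]].

X = [[-2, -5, -4], [6, 6, -3]]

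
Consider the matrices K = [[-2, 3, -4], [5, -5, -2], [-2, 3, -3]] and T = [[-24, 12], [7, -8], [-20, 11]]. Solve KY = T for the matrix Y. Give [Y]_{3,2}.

-1

K is on the left of Y, so left-multiply by K⁻¹: Y = K⁻¹T.
K has determinant -5; K⁻¹ = [[-21/5, 3/5, 26/5], [-19/5, 2/5, 24/5], [-1, 0, 1]].
Y = K⁻¹T = [[-21/5, 3/5, 26/5], [-19/5, 2/5, 24/5], [-1, 0, 1]] · [[-24, 12], [7, -8], [-20, 11]] = [[1, 2], [-2, 4], [4, -1]].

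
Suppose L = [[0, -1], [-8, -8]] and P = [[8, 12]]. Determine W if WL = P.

L is on the right of W, so right-multiply by L⁻¹: W = PL⁻¹.
L has determinant -8; L⁻¹ = [[1, -1/8], [-1, 0]].
W = PL⁻¹ = [[8, 12]] · [[1, -1/8], [-1, 0]] = [[-4, -1]].

W = [[-4, -1]]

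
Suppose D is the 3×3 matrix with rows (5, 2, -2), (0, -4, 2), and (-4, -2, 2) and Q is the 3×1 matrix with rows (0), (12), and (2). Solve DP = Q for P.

P = [[2], [-1], [4]]

Left-multiplying both sides by D⁻¹ gives P = D⁻¹Q.
det D = -4, so D⁻¹ = [[1, 0, 1], [2, -1/2, 5/2], [4, -1/2, 5]].
P = D⁻¹Q = [[1, 0, 1], [2, -1/2, 5/2], [4, -1/2, 5]] · [[0], [12], [2]] = [[2], [-1], [4]].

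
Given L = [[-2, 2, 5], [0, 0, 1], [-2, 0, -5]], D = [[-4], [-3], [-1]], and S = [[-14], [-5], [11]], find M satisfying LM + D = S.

LM = S − D = [[-10], [-2], [12]].
L is on the left of M, so left-multiply by L⁻¹: M = L⁻¹(S − D).
det L = -4; the adjugate gives L⁻¹ = [[0, -5/2, -1/2], [1/2, -5, -1/2], [0, 1, 0]].
M = L⁻¹(S − D) = [[-1], [-1], [-2]].

M = [[-1], [-1], [-2]]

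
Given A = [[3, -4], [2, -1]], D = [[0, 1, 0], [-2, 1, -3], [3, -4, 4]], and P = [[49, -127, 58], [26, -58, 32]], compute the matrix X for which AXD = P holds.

Left-multiply by A⁻¹ and right-multiply by D⁻¹: X = A⁻¹PD⁻¹.
det A = 5; the adjugate gives A⁻¹ = [[-1/5, 4/5], [-2/5, 3/5]].
det D = -1; the adjugate gives D⁻¹ = [[8, 4, 3], [1, 0, 0], [-5, -3, -2]].
A⁻¹P = [[11, -21, 14], [-4, 16, -4]].
X = (A⁻¹P)D⁻¹ = [[-3, 2, 5], [4, -4, -4]].

X = [[-3, 2, 5], [4, -4, -4]]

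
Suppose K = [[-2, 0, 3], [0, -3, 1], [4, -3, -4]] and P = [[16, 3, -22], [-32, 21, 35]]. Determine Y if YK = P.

K is on the right of Y, so right-multiply by K⁻¹: Y = PK⁻¹.
det K = 6, so K⁻¹ = [[5/2, -3/2, 3/2], [2/3, -2/3, 1/3], [2, -1, 1]].
Y = PK⁻¹ = [[16, 3, -22], [-32, 21, 35]] · [[5/2, -3/2, 3/2], [2/3, -2/3, 1/3], [2, -1, 1]] = [[-2, -4, 3], [4, -1, -6]].

Y = [[-2, -4, 3], [4, -1, -6]]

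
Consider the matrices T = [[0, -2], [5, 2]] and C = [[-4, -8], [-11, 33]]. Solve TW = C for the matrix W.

T is on the left of W, so left-multiply by T⁻¹: W = T⁻¹C.
T has determinant 10; T⁻¹ = [[1/5, 1/5], [-1/2, 0]].
W = T⁻¹C = [[1/5, 1/5], [-1/2, 0]] · [[-4, -8], [-11, 33]] = [[-3, 5], [2, 4]].

W = [[-3, 5], [2, 4]]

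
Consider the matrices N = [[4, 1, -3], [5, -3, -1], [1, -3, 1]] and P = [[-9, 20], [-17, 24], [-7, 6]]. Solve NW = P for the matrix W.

W = [[-2, 2], [2, -3], [1, -5]]

Since N multiplies W on the left, W = N⁻¹P.
N has determinant 6; N⁻¹ = [[-1, 4/3, -5/3], [-1, 7/6, -11/6], [-2, 13/6, -17/6]].
W = N⁻¹P = [[-1, 4/3, -5/3], [-1, 7/6, -11/6], [-2, 13/6, -17/6]] · [[-9, 20], [-17, 24], [-7, 6]] = [[-2, 2], [2, -3], [1, -5]].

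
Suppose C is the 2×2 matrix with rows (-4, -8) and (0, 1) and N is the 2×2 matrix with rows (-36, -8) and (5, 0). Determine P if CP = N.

Left-multiplying both sides by C⁻¹ gives P = C⁻¹N.
det C = -4; the adjugate gives C⁻¹ = [[-1/4, -2], [0, 1]].
P = C⁻¹N = [[-1/4, -2], [0, 1]] · [[-36, -8], [5, 0]] = [[-1, 2], [5, 0]].

P = [[-1, 2], [5, 0]]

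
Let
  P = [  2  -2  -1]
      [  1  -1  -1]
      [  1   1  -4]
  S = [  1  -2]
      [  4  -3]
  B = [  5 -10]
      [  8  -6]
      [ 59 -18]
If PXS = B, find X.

X = P⁻¹BS⁻¹ (apply P⁻¹ on the left and S⁻¹ on the right).
det P = 2; the adjugate gives P⁻¹ = [[5/2, -9/2, 1/2], [3/2, -7/2, 1/2], [1, -2, 0]].
det S = 5, so S⁻¹ = [[-3/5, 2/5], [-4/5, 1/5]].
P⁻¹B = [[6, -7], [9, -3], [-11, 2]].
X = (P⁻¹B)S⁻¹ = [[2, 1], [-3, 3], [5, -4]].

X = [[2, 1], [-3, 3], [5, -4]]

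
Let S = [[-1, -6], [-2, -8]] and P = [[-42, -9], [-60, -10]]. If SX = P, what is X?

Left-multiplying both sides by S⁻¹ gives X = S⁻¹P.
S has determinant -4; S⁻¹ = [[2, -3/2], [-1/2, 1/4]].
X = S⁻¹P = [[2, -3/2], [-1/2, 1/4]] · [[-42, -9], [-60, -10]] = [[6, -3], [6, 2]].

X = [[6, -3], [6, 2]]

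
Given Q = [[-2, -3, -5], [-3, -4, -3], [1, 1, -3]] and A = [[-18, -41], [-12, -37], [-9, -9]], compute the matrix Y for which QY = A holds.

Q is on the left of Y, so left-multiply by Q⁻¹: Y = Q⁻¹A.
Q has determinant 1; Q⁻¹ = [[15, -14, -11], [-12, 11, 9], [1, -1, -1]].
Y = Q⁻¹A = [[15, -14, -11], [-12, 11, 9], [1, -1, -1]] · [[-18, -41], [-12, -37], [-9, -9]] = [[-3, 2], [3, 4], [3, 5]].

Y = [[-3, 2], [3, 4], [3, 5]]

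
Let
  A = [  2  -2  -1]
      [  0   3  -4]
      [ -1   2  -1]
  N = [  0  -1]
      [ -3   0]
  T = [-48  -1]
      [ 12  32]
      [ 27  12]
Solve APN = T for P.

P = [[-1, 3], [-4, -4], [5, -2]]

Isolating P: multiply by A⁻¹ from the left and N⁻¹ from the right, so P = A⁻¹TN⁻¹.
A has determinant -1; A⁻¹ = [[-5, 4, -11], [-4, 3, -8], [-3, 2, -6]].
det N = -3; the adjugate gives N⁻¹ = [[0, -1/3], [-1, 0]].
A⁻¹T = [[-9, 1], [12, 4], [6, -5]].
P = (A⁻¹T)N⁻¹ = [[-1, 3], [-4, -4], [5, -2]].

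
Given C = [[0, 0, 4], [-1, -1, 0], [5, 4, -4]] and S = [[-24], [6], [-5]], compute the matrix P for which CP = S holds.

P = [[-5], [-1], [-6]]

Left-multiplying both sides by C⁻¹ gives P = C⁻¹S.
C has determinant 4; C⁻¹ = [[1, 4, 1], [-1, -5, -1], [1/4, 0, 0]].
P = C⁻¹S = [[1, 4, 1], [-1, -5, -1], [1/4, 0, 0]] · [[-24], [6], [-5]] = [[-5], [-1], [-6]].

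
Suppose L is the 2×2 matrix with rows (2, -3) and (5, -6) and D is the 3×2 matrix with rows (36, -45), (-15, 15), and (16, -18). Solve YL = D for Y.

Y = [[3, 6], [5, -5], [-2, 4]]

Since L sits to the right of Y, Y = DL⁻¹.
det L = 3, so L⁻¹ = [[-2, 1], [-5/3, 2/3]].
Y = DL⁻¹ = [[36, -45], [-15, 15], [16, -18]] · [[-2, 1], [-5/3, 2/3]] = [[3, 6], [5, -5], [-2, 4]].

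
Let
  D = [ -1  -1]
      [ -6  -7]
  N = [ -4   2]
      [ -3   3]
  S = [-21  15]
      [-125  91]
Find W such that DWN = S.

Left-multiply by D⁻¹ and right-multiply by N⁻¹: W = D⁻¹SN⁻¹.
D has determinant 1; D⁻¹ = [[-7, 1], [6, -1]].
N has determinant -6; N⁻¹ = [[-1/2, 1/3], [-1/2, 2/3]].
D⁻¹S = [[22, -14], [-1, -1]].
W = (D⁻¹S)N⁻¹ = [[-4, -2], [1, -1]].

W = [[-4, -2], [1, -1]]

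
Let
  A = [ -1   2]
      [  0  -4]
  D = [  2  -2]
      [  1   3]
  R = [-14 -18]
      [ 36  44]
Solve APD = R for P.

P = [[-1, -2], [-2, -5]]

P = A⁻¹RD⁻¹ (apply A⁻¹ on the left and D⁻¹ on the right).
det A = 4; the adjugate gives A⁻¹ = [[-1, -1/2], [0, -1/4]].
det D = 8; the adjugate gives D⁻¹ = [[3/8, 1/4], [-1/8, 1/4]].
A⁻¹R = [[-4, -4], [-9, -11]].
P = (A⁻¹R)D⁻¹ = [[-1, -2], [-2, -5]].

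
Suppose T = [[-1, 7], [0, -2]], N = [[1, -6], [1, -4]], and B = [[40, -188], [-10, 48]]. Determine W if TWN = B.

W = [[0, -5], [2, 3]]

Isolating W: multiply by T⁻¹ from the left and N⁻¹ from the right, so W = T⁻¹BN⁻¹.
det T = 2, so T⁻¹ = [[-1, -7/2], [0, -1/2]].
det N = 2, so N⁻¹ = [[-2, 3], [-1/2, 1/2]].
T⁻¹B = [[-5, 20], [5, -24]].
W = (T⁻¹B)N⁻¹ = [[0, -5], [2, 3]].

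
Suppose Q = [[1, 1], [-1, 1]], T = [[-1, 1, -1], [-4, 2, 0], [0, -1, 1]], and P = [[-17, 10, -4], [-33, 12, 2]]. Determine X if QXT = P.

Isolating X: multiply by Q⁻¹ from the left and T⁻¹ from the right, so X = Q⁻¹PT⁻¹.
det Q = 2; the adjugate gives Q⁻¹ = [[1/2, -1/2], [1/2, 1/2]].
T has determinant -2; T⁻¹ = [[-1, 0, -1], [-2, 1/2, -2], [-2, 1/2, -1]].
Q⁻¹P = [[8, -1, -3], [-25, 11, -1]].
X = (Q⁻¹P)T⁻¹ = [[0, -2, -3], [5, 5, 4]].

X = [[0, -2, -3], [5, 5, 4]]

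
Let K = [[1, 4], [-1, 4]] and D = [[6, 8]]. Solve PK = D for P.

Right-multiplying both sides by K⁻¹ gives P = DK⁻¹.
K has determinant 8; K⁻¹ = [[1/2, -1/2], [1/8, 1/8]].
P = DK⁻¹ = [[6, 8]] · [[1/2, -1/2], [1/8, 1/8]] = [[4, -2]].

P = [[4, -2]]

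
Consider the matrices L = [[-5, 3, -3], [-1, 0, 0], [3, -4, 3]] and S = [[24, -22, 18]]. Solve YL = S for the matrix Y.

Right-multiplying both sides by L⁻¹ gives Y = SL⁻¹.
L has determinant -3; L⁻¹ = [[0, -1, 0], [-1, 2, -1], [-4/3, 11/3, -1]].
Y = SL⁻¹ = [[24, -22, 18]] · [[0, -1, 0], [-1, 2, -1], [-4/3, 11/3, -1]] = [[-2, -2, 4]].

Y = [[-2, -2, 4]]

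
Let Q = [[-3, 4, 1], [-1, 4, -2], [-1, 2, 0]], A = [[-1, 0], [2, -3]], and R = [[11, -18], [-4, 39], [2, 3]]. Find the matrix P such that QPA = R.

P = [[-4, -5], [-4, -3], [5, 3]]

Left-multiply by Q⁻¹ and right-multiply by A⁻¹: P = Q⁻¹RA⁻¹.
det Q = -2; the adjugate gives Q⁻¹ = [[-2, -1, 6], [-1, -1/2, 7/2], [-1, -1, 4]].
A has determinant 3; A⁻¹ = [[-1, 0], [-2/3, -1/3]].
Q⁻¹R = [[-6, 15], [-2, 9], [1, -9]].
P = (Q⁻¹R)A⁻¹ = [[-4, -5], [-4, -3], [5, 3]].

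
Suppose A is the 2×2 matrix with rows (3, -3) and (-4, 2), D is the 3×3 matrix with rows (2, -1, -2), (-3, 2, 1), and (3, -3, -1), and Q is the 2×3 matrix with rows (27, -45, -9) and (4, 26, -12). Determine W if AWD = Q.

W = [[-4, 5, 4], [-4, -1, -5]]

Left-multiply by A⁻¹ and right-multiply by D⁻¹: W = A⁻¹QD⁻¹.
det A = -6, so A⁻¹ = [[-1/3, -1/2], [-2/3, -1/2]].
det D = -4, so D⁻¹ = [[-1/4, -5/4, -3/4], [0, -1, -1], [-3/4, -3/4, -1/4]].
A⁻¹Q = [[-11, 2, 9], [-20, 17, 12]].
W = (A⁻¹Q)D⁻¹ = [[-4, 5, 4], [-4, -1, -5]].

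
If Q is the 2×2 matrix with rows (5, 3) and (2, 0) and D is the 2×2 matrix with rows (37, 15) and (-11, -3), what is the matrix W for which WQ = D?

W = [[5, 6], [-1, -3]]

Q is on the right of W, so right-multiply by Q⁻¹: W = DQ⁻¹.
det Q = -6; the adjugate gives Q⁻¹ = [[0, 1/2], [1/3, -5/6]].
W = DQ⁻¹ = [[37, 15], [-11, -3]] · [[0, 1/2], [1/3, -5/6]] = [[5, 6], [-1, -3]].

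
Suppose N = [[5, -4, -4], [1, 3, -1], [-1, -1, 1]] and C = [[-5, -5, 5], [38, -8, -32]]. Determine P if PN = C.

Since N sits to the right of P, P = CN⁻¹.
N has determinant 2; N⁻¹ = [[1, 4, 8], [0, 1/2, 1/2], [1, 9/2, 19/2]].
P = CN⁻¹ = [[-5, -5, 5], [38, -8, -32]] · [[1, 4, 8], [0, 1/2, 1/2], [1, 9/2, 19/2]] = [[0, 0, 5], [6, 4, -4]].

P = [[0, 0, 5], [6, 4, -4]]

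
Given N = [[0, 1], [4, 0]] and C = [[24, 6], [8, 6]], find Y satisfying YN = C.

N is on the right of Y, so right-multiply by N⁻¹: Y = CN⁻¹.
det N = -4, so N⁻¹ = [[0, 1/4], [1, 0]].
Y = CN⁻¹ = [[24, 6], [8, 6]] · [[0, 1/4], [1, 0]] = [[6, 6], [6, 2]].

Y = [[6, 6], [6, 2]]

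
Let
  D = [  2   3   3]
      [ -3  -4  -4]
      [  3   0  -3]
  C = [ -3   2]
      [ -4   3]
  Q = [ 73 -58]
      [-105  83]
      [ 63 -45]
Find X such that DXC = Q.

Isolating X: multiply by D⁻¹ from the left and C⁻¹ from the right, so X = D⁻¹QC⁻¹.
D has determinant -3; D⁻¹ = [[-4, -3, 0], [7, 5, 1/3], [-4, -3, -1/3]].
det C = -1; the adjugate gives C⁻¹ = [[-3, 2], [-4, 3]].
D⁻¹Q = [[23, -17], [7, -6], [2, -2]].
X = (D⁻¹Q)C⁻¹ = [[-1, -5], [3, -4], [2, -2]].

X = [[-1, -5], [3, -4], [2, -2]]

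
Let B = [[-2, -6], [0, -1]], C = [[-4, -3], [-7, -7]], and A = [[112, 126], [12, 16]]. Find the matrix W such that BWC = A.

W = [[5, 0], [-4, 4]]

W = B⁻¹AC⁻¹ (apply B⁻¹ on the left and C⁻¹ on the right).
det B = 2; the adjugate gives B⁻¹ = [[-1/2, 3], [0, -1]].
C has determinant 7; C⁻¹ = [[-1, 3/7], [1, -4/7]].
B⁻¹A = [[-20, -15], [-12, -16]].
W = (B⁻¹A)C⁻¹ = [[5, 0], [-4, 4]].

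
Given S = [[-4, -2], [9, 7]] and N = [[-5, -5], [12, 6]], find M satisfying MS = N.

M = [[-1, -1], [-3, 0]]

S is on the right of M, so right-multiply by S⁻¹: M = NS⁻¹.
S has determinant -10; S⁻¹ = [[-7/10, -1/5], [9/10, 2/5]].
M = NS⁻¹ = [[-5, -5], [12, 6]] · [[-7/10, -1/5], [9/10, 2/5]] = [[-1, -1], [-3, 0]].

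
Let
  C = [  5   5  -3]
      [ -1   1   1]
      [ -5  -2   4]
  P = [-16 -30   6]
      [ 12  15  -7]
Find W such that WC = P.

W = [[-6, -4, -2], [2, 3, -1]]

C is on the right of W, so right-multiply by C⁻¹: W = PC⁻¹.
det C = 4, so C⁻¹ = [[3/2, -7/2, 2], [-1/4, 5/4, -1/2], [7/4, -15/4, 5/2]].
W = PC⁻¹ = [[-16, -30, 6], [12, 15, -7]] · [[3/2, -7/2, 2], [-1/4, 5/4, -1/2], [7/4, -15/4, 5/2]] = [[-6, -4, -2], [2, 3, -1]].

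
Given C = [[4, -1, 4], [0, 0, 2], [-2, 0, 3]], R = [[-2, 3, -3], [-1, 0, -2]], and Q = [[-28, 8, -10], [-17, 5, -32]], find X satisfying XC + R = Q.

XC = Q − R = [[-26, 5, -7], [-16, 5, -30]].
Since C sits to the right of X, X = (Q − R)C⁻¹.
det C = 4, so C⁻¹ = [[0, 3/4, -1/2], [-1, 5, -2], [0, 1/2, 0]].
X = (Q − R)C⁻¹ = [[-5, 2, 3], [-5, -2, -2]].

X = [[-5, 2, 3], [-5, -2, -2]]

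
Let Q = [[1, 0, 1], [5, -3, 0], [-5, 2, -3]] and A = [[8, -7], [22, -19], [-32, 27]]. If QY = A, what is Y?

Since Q multiplies Y on the left, Y = Q⁻¹A.
det Q = 4, so Q⁻¹ = [[9/4, 1/2, 3/4], [15/4, 1/2, 5/4], [-5/4, -1/2, -3/4]].
Y = Q⁻¹A = [[9/4, 1/2, 3/4], [15/4, 1/2, 5/4], [-5/4, -1/2, -3/4]] · [[8, -7], [22, -19], [-32, 27]] = [[5, -5], [1, -2], [3, -2]].

Y = [[5, -5], [1, -2], [3, -2]]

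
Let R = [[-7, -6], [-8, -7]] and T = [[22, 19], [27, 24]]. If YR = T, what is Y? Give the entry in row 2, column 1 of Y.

3

Right-multiplying both sides by R⁻¹ gives Y = TR⁻¹.
R has determinant 1; R⁻¹ = [[-7, 6], [8, -7]].
Y = TR⁻¹ = [[22, 19], [27, 24]] · [[-7, 6], [8, -7]] = [[-2, -1], [3, -6]].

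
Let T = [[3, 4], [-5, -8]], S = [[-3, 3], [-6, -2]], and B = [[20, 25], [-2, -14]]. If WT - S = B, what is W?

WT = B + S = [[17, 28], [-8, -16]].
Since T sits to the right of W, W = (B + S)T⁻¹.
det T = -4, so T⁻¹ = [[2, 1], [-5/4, -3/4]].
W = (B + S)T⁻¹ = [[-1, -4], [4, 4]].

W = [[-1, -4], [4, 4]]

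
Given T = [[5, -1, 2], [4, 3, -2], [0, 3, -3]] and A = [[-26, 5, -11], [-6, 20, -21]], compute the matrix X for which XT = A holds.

X = [[-2, -4, 5], [-2, 1, 5]]

T is on the right of X, so right-multiply by T⁻¹: X = AT⁻¹.
det T = -3, so T⁻¹ = [[1, -1, 4/3], [-4, 5, -6], [-4, 5, -19/3]].
X = AT⁻¹ = [[-26, 5, -11], [-6, 20, -21]] · [[1, -1, 4/3], [-4, 5, -6], [-4, 5, -19/3]] = [[-2, -4, 5], [-2, 1, 5]].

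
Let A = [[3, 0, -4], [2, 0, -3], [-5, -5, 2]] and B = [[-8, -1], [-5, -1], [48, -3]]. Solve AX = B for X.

X = [[-4, 1], [-6, 0], [-1, 1]]

Left-multiplying both sides by A⁻¹ gives X = A⁻¹B.
det A = -5, so A⁻¹ = [[3, -4, 0], [-11/5, 14/5, -1/5], [2, -3, 0]].
X = A⁻¹B = [[3, -4, 0], [-11/5, 14/5, -1/5], [2, -3, 0]] · [[-8, -1], [-5, -1], [48, -3]] = [[-4, 1], [-6, 0], [-1, 1]].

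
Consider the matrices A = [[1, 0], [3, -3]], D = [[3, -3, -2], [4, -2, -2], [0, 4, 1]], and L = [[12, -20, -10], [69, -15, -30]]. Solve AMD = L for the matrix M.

M = A⁻¹LD⁻¹ (apply A⁻¹ on the left and D⁻¹ on the right).
det A = -3, so A⁻¹ = [[1, 0], [1, -1/3]].
det D = -2; the adjugate gives D⁻¹ = [[-3, 5/2, -1], [2, -3/2, 1], [-8, 6, -3]].
A⁻¹L = [[12, -20, -10], [-11, -15, 0]].
M = (A⁻¹L)D⁻¹ = [[4, 0, -2], [3, -5, -4]].

M = [[4, 0, -2], [3, -5, -4]]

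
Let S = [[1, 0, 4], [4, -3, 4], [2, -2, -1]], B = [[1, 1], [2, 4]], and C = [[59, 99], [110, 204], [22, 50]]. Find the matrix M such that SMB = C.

M = [[3, 4], [4, -5], [4, 4]]

Left-multiply by S⁻¹ and right-multiply by B⁻¹: M = S⁻¹CB⁻¹.
det S = 3; the adjugate gives S⁻¹ = [[11/3, -8/3, 4], [4, -3, 4], [-2/3, 2/3, -1]].
det B = 2, so B⁻¹ = [[2, -1/2], [-1, 1/2]].
S⁻¹C = [[11, 19], [-6, -16], [12, 20]].
M = (S⁻¹C)B⁻¹ = [[3, 4], [4, -5], [4, 4]].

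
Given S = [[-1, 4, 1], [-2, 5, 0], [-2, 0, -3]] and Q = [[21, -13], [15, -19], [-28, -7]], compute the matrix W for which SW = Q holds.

W = [[5, 2], [5, -3], [6, 1]]

Left-multiplying both sides by S⁻¹ gives W = S⁻¹Q.
S has determinant 1; S⁻¹ = [[-15, 12, -5], [-6, 5, -2], [10, -8, 3]].
W = S⁻¹Q = [[-15, 12, -5], [-6, 5, -2], [10, -8, 3]] · [[21, -13], [15, -19], [-28, -7]] = [[5, 2], [5, -3], [6, 1]].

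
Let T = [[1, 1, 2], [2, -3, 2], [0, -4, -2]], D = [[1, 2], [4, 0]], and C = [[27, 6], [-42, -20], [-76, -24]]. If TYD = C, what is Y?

Left-multiply by T⁻¹ and right-multiply by D⁻¹: Y = T⁻¹CD⁻¹.
det T = 2, so T⁻¹ = [[7, -3, 4], [2, -1, 1], [-4, 2, -5/2]].
det D = -8, so D⁻¹ = [[0, 1/4], [1/2, -1/8]].
T⁻¹C = [[11, 6], [20, 8], [-2, -4]].
Y = (T⁻¹C)D⁻¹ = [[3, 2], [4, 4], [-2, 0]].

Y = [[3, 2], [4, 4], [-2, 0]]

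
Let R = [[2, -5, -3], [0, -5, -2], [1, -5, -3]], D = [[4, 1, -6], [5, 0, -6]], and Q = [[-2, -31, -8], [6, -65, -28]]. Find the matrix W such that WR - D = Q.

WR = Q + D = [[2, -30, -14], [11, -65, -34]].
Since R sits to the right of W, W = (Q + D)R⁻¹.
R has determinant 5; R⁻¹ = [[1, 0, -1], [-2/5, -3/5, 4/5], [1, 1, -2]].
W = (Q + D)R⁻¹ = [[0, 4, 2], [3, 5, 5]].

W = [[0, 4, 2], [3, 5, 5]]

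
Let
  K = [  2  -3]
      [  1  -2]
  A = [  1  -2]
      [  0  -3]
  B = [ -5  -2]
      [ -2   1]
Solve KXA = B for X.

Isolating X: multiply by K⁻¹ from the left and A⁻¹ from the right, so X = K⁻¹BA⁻¹.
det K = -1; the adjugate gives K⁻¹ = [[2, -3], [1, -2]].
det A = -3; the adjugate gives A⁻¹ = [[1, -2/3], [0, -1/3]].
K⁻¹B = [[-4, -7], [-1, -4]].
X = (K⁻¹B)A⁻¹ = [[-4, 5], [-1, 2]].

X = [[-4, 5], [-1, 2]]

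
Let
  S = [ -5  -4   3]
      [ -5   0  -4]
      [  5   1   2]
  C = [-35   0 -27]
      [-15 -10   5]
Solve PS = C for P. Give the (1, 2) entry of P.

Right-multiplying both sides by S⁻¹ gives P = CS⁻¹.
det S = 5; the adjugate gives S⁻¹ = [[4/5, 11/5, 16/5], [-2, -5, -7], [-1, -3, -4]].
P = CS⁻¹ = [[-35, 0, -27], [-15, -10, 5]] · [[4/5, 11/5, 16/5], [-2, -5, -7], [-1, -3, -4]] = [[-1, 4, -4], [3, 2, 2]].

4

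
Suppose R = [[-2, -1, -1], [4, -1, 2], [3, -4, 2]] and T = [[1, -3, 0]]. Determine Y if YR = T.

Since R sits to the right of Y, Y = TR⁻¹.
R has determinant 3; R⁻¹ = [[2, 2, -1], [-2/3, -1/3, 0], [-13/3, -11/3, 2]].
Y = TR⁻¹ = [[1, -3, 0]] · [[2, 2, -1], [-2/3, -1/3, 0], [-13/3, -11/3, 2]] = [[4, 3, -1]].

Y = [[4, 3, -1]]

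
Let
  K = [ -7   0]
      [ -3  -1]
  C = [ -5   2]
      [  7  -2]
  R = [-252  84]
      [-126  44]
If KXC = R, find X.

X = [[-3, 3], [-5, -1]]

Left-multiply by K⁻¹ and right-multiply by C⁻¹: X = K⁻¹RC⁻¹.
K has determinant 7; K⁻¹ = [[-1/7, 0], [3/7, -1]].
det C = -4; the adjugate gives C⁻¹ = [[1/2, 1/2], [7/4, 5/4]].
K⁻¹R = [[36, -12], [18, -8]].
X = (K⁻¹R)C⁻¹ = [[-3, 3], [-5, -1]].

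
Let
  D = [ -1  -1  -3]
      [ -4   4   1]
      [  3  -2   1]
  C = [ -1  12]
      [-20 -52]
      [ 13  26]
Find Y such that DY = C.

Since D multiplies Y on the left, Y = D⁻¹C.
D has determinant -1; D⁻¹ = [[-6, -7, -11], [-7, -8, -13], [4, 5, 8]].
Y = D⁻¹C = [[-6, -7, -11], [-7, -8, -13], [4, 5, 8]] · [[-1, 12], [-20, -52], [13, 26]] = [[3, 6], [-2, -6], [0, -4]].

Y = [[3, 6], [-2, -6], [0, -4]]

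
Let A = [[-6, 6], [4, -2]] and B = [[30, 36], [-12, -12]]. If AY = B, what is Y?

Y = [[-1, 0], [4, 6]]

A is on the left of Y, so left-multiply by A⁻¹: Y = A⁻¹B.
det A = -12; the adjugate gives A⁻¹ = [[1/6, 1/2], [1/3, 1/2]].
Y = A⁻¹B = [[1/6, 1/2], [1/3, 1/2]] · [[30, 36], [-12, -12]] = [[-1, 0], [4, 6]].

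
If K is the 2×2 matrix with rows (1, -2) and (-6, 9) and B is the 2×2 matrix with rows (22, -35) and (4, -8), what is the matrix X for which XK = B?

X = [[4, -3], [4, 0]]

Right-multiplying both sides by K⁻¹ gives X = BK⁻¹.
det K = -3, so K⁻¹ = [[-3, -2/3], [-2, -1/3]].
X = BK⁻¹ = [[22, -35], [4, -8]] · [[-3, -2/3], [-2, -1/3]] = [[4, -3], [4, 0]].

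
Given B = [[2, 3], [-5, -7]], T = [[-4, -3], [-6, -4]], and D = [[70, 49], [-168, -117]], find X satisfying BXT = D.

X = B⁻¹DT⁻¹ (apply B⁻¹ on the left and T⁻¹ on the right).
B has determinant 1; B⁻¹ = [[-7, -3], [5, 2]].
T has determinant -2; T⁻¹ = [[2, -3/2], [-3, 2]].
B⁻¹D = [[14, 8], [14, 11]].
X = (B⁻¹D)T⁻¹ = [[4, -5], [-5, 1]].

X = [[4, -5], [-5, 1]]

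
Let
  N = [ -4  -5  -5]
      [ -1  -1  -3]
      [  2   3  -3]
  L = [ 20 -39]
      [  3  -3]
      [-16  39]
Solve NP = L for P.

P = [[-5, 6], [-1, 6], [1, -3]]

Left-multiplying both sides by N⁻¹ gives P = N⁻¹L.
det N = 2; the adjugate gives N⁻¹ = [[6, -15, 5], [-9/2, 11, -7/2], [-1/2, 1, -1/2]].
P = N⁻¹L = [[6, -15, 5], [-9/2, 11, -7/2], [-1/2, 1, -1/2]] · [[20, -39], [3, -3], [-16, 39]] = [[-5, 6], [-1, 6], [1, -3]].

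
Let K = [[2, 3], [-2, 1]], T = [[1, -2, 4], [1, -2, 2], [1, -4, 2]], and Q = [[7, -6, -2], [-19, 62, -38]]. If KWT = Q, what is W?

Left-multiply by K⁻¹ and right-multiply by T⁻¹: W = K⁻¹QT⁻¹.
det K = 8; the adjugate gives K⁻¹ = [[1/8, -3/8], [1/4, 1/4]].
T has determinant -4; T⁻¹ = [[-1, 3, -1], [0, 1/2, -1/2], [1/2, -1/2, 0]].
K⁻¹Q = [[8, -24, 14], [-3, 14, -10]].
W = (K⁻¹Q)T⁻¹ = [[-1, 5, 4], [-2, 3, -4]].

W = [[-1, 5, 4], [-2, 3, -4]]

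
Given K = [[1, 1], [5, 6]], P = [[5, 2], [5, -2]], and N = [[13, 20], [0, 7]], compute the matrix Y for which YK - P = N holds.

Y = [[-2, 4], [5, 0]]

YK = N + P = [[18, 22], [5, 5]].
Since K sits to the right of Y, Y = (N + P)K⁻¹.
det K = 1; the adjugate gives K⁻¹ = [[6, -1], [-5, 1]].
Y = (N + P)K⁻¹ = [[-2, 4], [5, 0]].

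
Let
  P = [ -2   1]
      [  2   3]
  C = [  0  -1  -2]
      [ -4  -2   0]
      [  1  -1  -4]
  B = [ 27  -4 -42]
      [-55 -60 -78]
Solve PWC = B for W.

W = [[-1, 4, -1], [5, 3, 5]]

Left-multiply by P⁻¹ and right-multiply by C⁻¹: W = P⁻¹BC⁻¹.
det P = -8, so P⁻¹ = [[-3/8, 1/8], [1/4, 1/4]].
det C = 4, so C⁻¹ = [[2, -1/2, -1], [-4, 1/2, 2], [3/2, -1/4, -1]].
P⁻¹B = [[-17, -6, 6], [-7, -16, -30]].
W = (P⁻¹B)C⁻¹ = [[-1, 4, -1], [5, 3, 5]].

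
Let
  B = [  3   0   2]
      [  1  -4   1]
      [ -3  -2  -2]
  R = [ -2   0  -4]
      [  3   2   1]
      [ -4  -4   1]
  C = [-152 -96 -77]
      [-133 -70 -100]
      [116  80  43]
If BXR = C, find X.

X = [[3, -4, 3], [-4, 2, -1], [4, -5, 2]]

Left-multiply by B⁻¹ and right-multiply by R⁻¹: X = B⁻¹CR⁻¹.
B has determinant 2; B⁻¹ = [[5, -2, 4], [-1/2, 0, -1/2], [-7, 3, -6]].
det R = 4; the adjugate gives R⁻¹ = [[3/2, 4, 2], [-7/4, -9/2, -5/2], [-1, -2, -1]].
B⁻¹C = [[-30, -20, -13], [18, 8, 17], [-31, -18, -19]].
X = (B⁻¹C)R⁻¹ = [[3, -4, 3], [-4, 2, -1], [4, -5, 2]].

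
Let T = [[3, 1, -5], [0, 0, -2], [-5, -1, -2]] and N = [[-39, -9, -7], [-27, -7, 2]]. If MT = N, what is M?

T is on the right of M, so right-multiply by T⁻¹: M = NT⁻¹.
det T = 4, so T⁻¹ = [[-1/2, 7/4, -1/2], [5/2, -31/4, 3/2], [0, -1/2, 0]].
M = NT⁻¹ = [[-39, -9, -7], [-27, -7, 2]] · [[-1/2, 7/4, -1/2], [5/2, -31/4, 3/2], [0, -1/2, 0]] = [[-3, 5, 6], [-4, 6, 3]].

M = [[-3, 5, 6], [-4, 6, 3]]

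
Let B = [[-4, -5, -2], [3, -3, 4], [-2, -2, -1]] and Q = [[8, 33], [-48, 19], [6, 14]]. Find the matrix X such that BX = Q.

Since B multiplies X on the left, X = B⁻¹Q.
det B = 5; the adjugate gives B⁻¹ = [[11/5, -1/5, -26/5], [-1, 0, 2], [-12/5, 2/5, 27/5]].
X = B⁻¹Q = [[11/5, -1/5, -26/5], [-1, 0, 2], [-12/5, 2/5, 27/5]] · [[8, 33], [-48, 19], [6, 14]] = [[-4, -4], [4, -5], [-6, 4]].

X = [[-4, -4], [4, -5], [-6, 4]]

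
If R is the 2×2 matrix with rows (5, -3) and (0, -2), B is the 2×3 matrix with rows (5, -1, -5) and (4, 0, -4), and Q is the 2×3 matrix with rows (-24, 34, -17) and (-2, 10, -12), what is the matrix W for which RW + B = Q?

W = [[-4, 4, 0], [3, -5, 4]]

RW = Q − B = [[-29, 35, -12], [-6, 10, -8]].
R is on the left of W, so left-multiply by R⁻¹: W = R⁻¹(Q − B).
R has determinant -10; R⁻¹ = [[1/5, -3/10], [0, -1/2]].
W = R⁻¹(Q − B) = [[-4, 4, 0], [3, -5, 4]].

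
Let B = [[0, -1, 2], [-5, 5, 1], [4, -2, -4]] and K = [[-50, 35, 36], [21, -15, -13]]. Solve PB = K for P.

P = [[5, 6, -5], [2, -1, 4]]

Right-multiplying both sides by B⁻¹ gives P = KB⁻¹.
det B = -4; the adjugate gives B⁻¹ = [[9/2, 2, 11/4], [4, 2, 5/2], [5/2, 1, 5/4]].
P = KB⁻¹ = [[-50, 35, 36], [21, -15, -13]] · [[9/2, 2, 11/4], [4, 2, 5/2], [5/2, 1, 5/4]] = [[5, 6, -5], [2, -1, 4]].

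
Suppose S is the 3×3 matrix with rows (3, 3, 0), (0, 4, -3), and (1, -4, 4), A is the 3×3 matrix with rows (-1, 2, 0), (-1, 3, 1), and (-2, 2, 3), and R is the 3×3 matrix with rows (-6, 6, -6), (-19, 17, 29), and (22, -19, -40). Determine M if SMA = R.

M = S⁻¹RA⁻¹ (apply S⁻¹ on the left and A⁻¹ on the right).
S has determinant 3; S⁻¹ = [[4/3, -4, -3], [-1, 4, 3], [-4/3, 5, 4]].
A has determinant -5; A⁻¹ = [[-7/5, 6/5, -2/5], [-1/5, 3/5, -1/5], [-4/5, 2/5, 1/5]].
S⁻¹R = [[2, -3, -4], [-4, 5, 2], [1, 1, -7]].
M = (S⁻¹R)A⁻¹ = [[1, -1, -1], [3, -1, 1], [4, -1, -2]].

M = [[1, -1, -1], [3, -1, 1], [4, -1, -2]]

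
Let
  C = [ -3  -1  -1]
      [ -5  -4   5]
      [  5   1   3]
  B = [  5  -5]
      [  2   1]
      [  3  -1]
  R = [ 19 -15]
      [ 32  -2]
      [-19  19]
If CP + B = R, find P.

P = [[-5, 4], [0, -3], [1, 1]]

CP = R − B = [[14, -10], [30, -3], [-22, 20]].
Since C multiplies P on the left, P = C⁻¹(R − B).
det C = -4; the adjugate gives C⁻¹ = [[17/4, -1/2, 9/4], [-10, 1, -5], [-15/4, 1/2, -7/4]].
P = C⁻¹(R − B) = [[-5, 4], [0, -3], [1, 1]].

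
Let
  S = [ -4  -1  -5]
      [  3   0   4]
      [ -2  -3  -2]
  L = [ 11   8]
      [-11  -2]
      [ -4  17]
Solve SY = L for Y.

Y = [[-5, -2], [4, -5], [1, 1]]

Left-multiplying both sides by S⁻¹ gives Y = S⁻¹L.
det S = -1; the adjugate gives S⁻¹ = [[-12, -13, 4], [2, 2, -1], [9, 10, -3]].
Y = S⁻¹L = [[-12, -13, 4], [2, 2, -1], [9, 10, -3]] · [[11, 8], [-11, -2], [-4, 17]] = [[-5, -2], [4, -5], [1, 1]].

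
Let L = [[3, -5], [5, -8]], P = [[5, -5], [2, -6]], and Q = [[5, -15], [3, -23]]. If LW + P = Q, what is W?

W = [[5, -5], [3, -1]]

LW = Q − P = [[0, -10], [1, -17]].
Left-multiplying both sides by L⁻¹ gives W = L⁻¹(Q − P).
det L = 1, so L⁻¹ = [[-8, 5], [-5, 3]].
W = L⁻¹(Q − P) = [[5, -5], [3, -1]].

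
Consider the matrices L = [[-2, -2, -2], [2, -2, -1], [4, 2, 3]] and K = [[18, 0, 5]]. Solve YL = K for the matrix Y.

Y = [[-3, 4, 1]]

Since L sits to the right of Y, Y = KL⁻¹.
L has determinant 4; L⁻¹ = [[-1, 1/2, -1/2], [-5/2, 1/2, -3/2], [3, -1, 2]].
Y = KL⁻¹ = [[18, 0, 5]] · [[-1, 1/2, -1/2], [-5/2, 1/2, -3/2], [3, -1, 2]] = [[-3, 4, 1]].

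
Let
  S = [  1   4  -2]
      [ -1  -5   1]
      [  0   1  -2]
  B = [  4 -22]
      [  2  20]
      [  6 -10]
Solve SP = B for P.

P = [[4, -6], [-2, -2], [-4, 4]]

Since S multiplies P on the left, P = S⁻¹B.
det S = 3, so S⁻¹ = [[3, 2, -2], [-2/3, -2/3, 1/3], [-1/3, -1/3, -1/3]].
P = S⁻¹B = [[3, 2, -2], [-2/3, -2/3, 1/3], [-1/3, -1/3, -1/3]] · [[4, -22], [2, 20], [6, -10]] = [[4, -6], [-2, -2], [-4, 4]].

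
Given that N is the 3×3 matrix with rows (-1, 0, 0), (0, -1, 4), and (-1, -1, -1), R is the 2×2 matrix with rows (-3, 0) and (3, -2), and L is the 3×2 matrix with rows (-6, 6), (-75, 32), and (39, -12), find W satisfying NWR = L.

W = [[1, 3], [3, -4], [3, -5]]

Left-multiply by N⁻¹ and right-multiply by R⁻¹: W = N⁻¹LR⁻¹.
N has determinant -5; N⁻¹ = [[-1, 0, 0], [4/5, -1/5, -4/5], [1/5, 1/5, -1/5]].
det R = 6; the adjugate gives R⁻¹ = [[-1/3, 0], [-1/2, -1/2]].
N⁻¹L = [[6, -6], [-21, 8], [-24, 10]].
W = (N⁻¹L)R⁻¹ = [[1, 3], [3, -4], [3, -5]].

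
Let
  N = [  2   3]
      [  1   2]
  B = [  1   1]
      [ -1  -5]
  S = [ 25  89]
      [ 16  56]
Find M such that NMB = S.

Isolating M: multiply by N⁻¹ from the left and B⁻¹ from the right, so M = N⁻¹SB⁻¹.
N has determinant 1; N⁻¹ = [[2, -3], [-1, 2]].
det B = -4, so B⁻¹ = [[5/4, 1/4], [-1/4, -1/4]].
N⁻¹S = [[2, 10], [7, 23]].
M = (N⁻¹S)B⁻¹ = [[0, -2], [3, -4]].

M = [[0, -2], [3, -4]]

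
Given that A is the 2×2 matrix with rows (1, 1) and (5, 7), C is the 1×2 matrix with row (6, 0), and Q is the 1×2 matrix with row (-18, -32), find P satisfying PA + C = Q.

PA = Q − C = [[-24, -32]].
Since A sits to the right of P, P = (Q − C)A⁻¹.
det A = 2, so A⁻¹ = [[7/2, -1/2], [-5/2, 1/2]].
P = (Q − C)A⁻¹ = [[-4, -4]].

P = [[-4, -4]]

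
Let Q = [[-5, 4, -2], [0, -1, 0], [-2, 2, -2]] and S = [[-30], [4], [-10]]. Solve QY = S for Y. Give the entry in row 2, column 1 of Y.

-4

Left-multiplying both sides by Q⁻¹ gives Y = Q⁻¹S.
det Q = -6; the adjugate gives Q⁻¹ = [[-1/3, -2/3, 1/3], [0, -1, 0], [1/3, -1/3, -5/6]].
Y = Q⁻¹S = [[-1/3, -2/3, 1/3], [0, -1, 0], [1/3, -1/3, -5/6]] · [[-30], [4], [-10]] = [[4], [-4], [-3]].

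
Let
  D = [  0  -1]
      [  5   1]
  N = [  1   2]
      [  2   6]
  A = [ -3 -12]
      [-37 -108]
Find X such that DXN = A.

X = [[0, -4], [-3, 3]]

Left-multiply by D⁻¹ and right-multiply by N⁻¹: X = D⁻¹AN⁻¹.
det D = 5; the adjugate gives D⁻¹ = [[1/5, 1/5], [-1, 0]].
det N = 2; the adjugate gives N⁻¹ = [[3, -1], [-1, 1/2]].
D⁻¹A = [[-8, -24], [3, 12]].
X = (D⁻¹A)N⁻¹ = [[0, -4], [-3, 3]].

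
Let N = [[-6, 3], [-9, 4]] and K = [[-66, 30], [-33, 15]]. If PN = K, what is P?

P = [[2, 6], [1, 3]]

Right-multiplying both sides by N⁻¹ gives P = KN⁻¹.
det N = 3, so N⁻¹ = [[4/3, -1], [3, -2]].
P = KN⁻¹ = [[-66, 30], [-33, 15]] · [[4/3, -1], [3, -2]] = [[2, 6], [1, 3]].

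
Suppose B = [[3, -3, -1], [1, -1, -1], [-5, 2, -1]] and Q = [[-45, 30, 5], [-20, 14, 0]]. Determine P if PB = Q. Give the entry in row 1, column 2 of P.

Right-multiplying both sides by B⁻¹ gives P = QB⁻¹.
B has determinant -6; B⁻¹ = [[-1/2, 5/6, -1/3], [-1, 4/3, -1/3], [1/2, -3/2, 0]].
P = QB⁻¹ = [[-45, 30, 5], [-20, 14, 0]] · [[-1/2, 5/6, -1/3], [-1, 4/3, -1/3], [1/2, -3/2, 0]] = [[-5, -5, 5], [-4, 2, 2]].

-5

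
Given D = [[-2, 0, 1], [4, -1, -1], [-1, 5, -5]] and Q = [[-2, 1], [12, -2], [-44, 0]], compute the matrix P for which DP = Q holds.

D is on the left of P, so left-multiply by D⁻¹: P = D⁻¹Q.
det D = -1; the adjugate gives D⁻¹ = [[-10, -5, -1], [-21, -11, -2], [-19, -10, -2]].
P = D⁻¹Q = [[-10, -5, -1], [-21, -11, -2], [-19, -10, -2]] · [[-2, 1], [12, -2], [-44, 0]] = [[4, 0], [-2, 1], [6, 1]].

P = [[4, 0], [-2, 1], [6, 1]]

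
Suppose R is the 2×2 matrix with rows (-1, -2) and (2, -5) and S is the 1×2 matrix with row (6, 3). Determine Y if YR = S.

Y = [[-4, 1]]

R is on the right of Y, so right-multiply by R⁻¹: Y = SR⁻¹.
det R = 9; the adjugate gives R⁻¹ = [[-5/9, 2/9], [-2/9, -1/9]].
Y = SR⁻¹ = [[6, 3]] · [[-5/9, 2/9], [-2/9, -1/9]] = [[-4, 1]].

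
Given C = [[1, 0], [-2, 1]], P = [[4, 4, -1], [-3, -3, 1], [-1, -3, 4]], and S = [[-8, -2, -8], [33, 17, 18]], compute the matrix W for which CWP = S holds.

W = [[1, 5, -3], [1, -5, 2]]

Isolating W: multiply by C⁻¹ from the left and P⁻¹ from the right, so W = C⁻¹SP⁻¹.
C has determinant 1; C⁻¹ = [[1, 0], [2, 1]].
det P = 2, so P⁻¹ = [[-9/2, -13/2, 1/2], [11/2, 15/2, -1/2], [3, 4, 0]].
C⁻¹S = [[-8, -2, -8], [17, 13, 2]].
W = (C⁻¹S)P⁻¹ = [[1, 5, -3], [1, -5, 2]].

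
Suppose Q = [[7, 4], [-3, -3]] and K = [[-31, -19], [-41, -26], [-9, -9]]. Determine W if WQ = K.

Since Q sits to the right of W, W = KQ⁻¹.
det Q = -9; the adjugate gives Q⁻¹ = [[1/3, 4/9], [-1/3, -7/9]].
W = KQ⁻¹ = [[-31, -19], [-41, -26], [-9, -9]] · [[1/3, 4/9], [-1/3, -7/9]] = [[-4, 1], [-5, 2], [0, 3]].

W = [[-4, 1], [-5, 2], [0, 3]]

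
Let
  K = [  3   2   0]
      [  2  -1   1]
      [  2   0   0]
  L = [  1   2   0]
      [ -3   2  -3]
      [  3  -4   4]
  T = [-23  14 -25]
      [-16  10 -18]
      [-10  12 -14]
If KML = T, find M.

Left-multiply by K⁻¹ and right-multiply by L⁻¹: M = K⁻¹TL⁻¹.
det K = 4; the adjugate gives K⁻¹ = [[0, 0, 1/2], [1/2, 0, -3/4], [1/2, 1, -7/4]].
det L = 2, so L⁻¹ = [[-2, -4, -3], [3/2, 2, 3/2], [3, 5, 4]].
K⁻¹T = [[-5, 6, -7], [-4, -2, -2], [-10, -4, -6]].
M = (K⁻¹T)L⁻¹ = [[-2, -3, -4], [-1, 2, 1], [-4, 2, 0]].

M = [[-2, -3, -4], [-1, 2, 1], [-4, 2, 0]]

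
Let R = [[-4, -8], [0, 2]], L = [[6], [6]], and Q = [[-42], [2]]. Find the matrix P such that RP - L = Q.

RP = Q + L = [[-36], [8]].
Since R multiplies P on the left, P = R⁻¹(Q + L).
det R = -8, so R⁻¹ = [[-1/4, -1], [0, 1/2]].
P = R⁻¹(Q + L) = [[1], [4]].

P = [[1], [4]]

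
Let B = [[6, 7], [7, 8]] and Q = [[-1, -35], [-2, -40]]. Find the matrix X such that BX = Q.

X = [[-6, 0], [5, -5]]

B is on the left of X, so left-multiply by B⁻¹: X = B⁻¹Q.
det B = -1; the adjugate gives B⁻¹ = [[-8, 7], [7, -6]].
X = B⁻¹Q = [[-8, 7], [7, -6]] · [[-1, -35], [-2, -40]] = [[-6, 0], [5, -5]].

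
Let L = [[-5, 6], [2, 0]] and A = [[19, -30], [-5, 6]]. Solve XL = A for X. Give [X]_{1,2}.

-3

Right-multiplying both sides by L⁻¹ gives X = AL⁻¹.
det L = -12, so L⁻¹ = [[0, 1/2], [1/6, 5/12]].
X = AL⁻¹ = [[19, -30], [-5, 6]] · [[0, 1/2], [1/6, 5/12]] = [[-5, -3], [1, 0]].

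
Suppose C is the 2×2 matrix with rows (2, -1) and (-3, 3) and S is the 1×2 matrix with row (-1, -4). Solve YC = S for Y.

Since C sits to the right of Y, Y = SC⁻¹.
det C = 3, so C⁻¹ = [[1, 1/3], [1, 2/3]].
Y = SC⁻¹ = [[-1, -4]] · [[1, 1/3], [1, 2/3]] = [[-5, -3]].

Y = [[-5, -3]]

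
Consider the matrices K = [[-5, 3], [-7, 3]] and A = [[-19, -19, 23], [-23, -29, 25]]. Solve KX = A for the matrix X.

Left-multiplying both sides by K⁻¹ gives X = K⁻¹A.
det K = 6, so K⁻¹ = [[1/2, -1/2], [7/6, -5/6]].
X = K⁻¹A = [[1/2, -1/2], [7/6, -5/6]] · [[-19, -19, 23], [-23, -29, 25]] = [[2, 5, -1], [-3, 2, 6]].

X = [[2, 5, -1], [-3, 2, 6]]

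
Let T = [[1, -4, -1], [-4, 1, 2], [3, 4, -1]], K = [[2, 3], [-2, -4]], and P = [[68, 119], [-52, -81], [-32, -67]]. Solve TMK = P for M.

M = [[5, -2], [-3, 5], [0, -5]]

M = T⁻¹PK⁻¹ (apply T⁻¹ on the left and K⁻¹ on the right).
det T = 2, so T⁻¹ = [[-9/2, -4, -7/2], [1, 1, 1], [-19/2, -8, -15/2]].
K has determinant -2; K⁻¹ = [[2, 3/2], [-1, -1]].
T⁻¹P = [[14, 23], [-16, -29], [10, 20]].
M = (T⁻¹P)K⁻¹ = [[5, -2], [-3, 5], [0, -5]].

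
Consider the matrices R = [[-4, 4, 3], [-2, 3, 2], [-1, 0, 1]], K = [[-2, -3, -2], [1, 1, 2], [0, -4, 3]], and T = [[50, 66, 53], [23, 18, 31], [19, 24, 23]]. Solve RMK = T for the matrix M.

Left-multiply by R⁻¹ and right-multiply by K⁻¹: M = R⁻¹TK⁻¹.
det R = -3; the adjugate gives R⁻¹ = [[-1, 4/3, 1/3], [0, 1/3, -2/3], [-1, 4/3, 4/3]].
det K = -5; the adjugate gives K⁻¹ = [[-11/5, -17/5, 4/5], [3/5, 6/5, -2/5], [4/5, 8/5, -1/5]].
R⁻¹T = [[-13, -34, -4], [-5, -10, -5], [6, -10, 19]].
M = (R⁻¹T)K⁻¹ = [[5, -3, 4], [1, -3, 1], [-4, -2, 5]].

M = [[5, -3, 4], [1, -3, 1], [-4, -2, 5]]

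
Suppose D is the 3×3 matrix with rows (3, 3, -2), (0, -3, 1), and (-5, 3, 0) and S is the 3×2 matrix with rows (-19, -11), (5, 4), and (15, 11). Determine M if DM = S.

M = [[-3, -4], [0, -3], [5, -5]]

Since D multiplies M on the left, M = D⁻¹S.
det D = 6, so D⁻¹ = [[-1/2, -1, -1/2], [-5/6, -5/3, -1/2], [-5/2, -4, -3/2]].
M = D⁻¹S = [[-1/2, -1, -1/2], [-5/6, -5/3, -1/2], [-5/2, -4, -3/2]] · [[-19, -11], [5, 4], [15, 11]] = [[-3, -4], [0, -3], [5, -5]].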